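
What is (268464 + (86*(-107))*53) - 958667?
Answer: -1177909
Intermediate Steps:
(268464 + (86*(-107))*53) - 958667 = (268464 - 9202*53) - 958667 = (268464 - 487706) - 958667 = -219242 - 958667 = -1177909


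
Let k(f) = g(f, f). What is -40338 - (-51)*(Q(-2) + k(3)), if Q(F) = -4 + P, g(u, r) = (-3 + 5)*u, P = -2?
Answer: -40338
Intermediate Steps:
g(u, r) = 2*u
k(f) = 2*f
Q(F) = -6 (Q(F) = -4 - 2 = -6)
-40338 - (-51)*(Q(-2) + k(3)) = -40338 - (-51)*(-6 + 2*3) = -40338 - (-51)*(-6 + 6) = -40338 - (-51)*0 = -40338 - 1*0 = -40338 + 0 = -40338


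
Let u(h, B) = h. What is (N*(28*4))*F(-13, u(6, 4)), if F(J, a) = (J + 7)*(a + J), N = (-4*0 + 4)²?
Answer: 75264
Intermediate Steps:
N = 16 (N = (0 + 4)² = 4² = 16)
F(J, a) = (7 + J)*(J + a)
(N*(28*4))*F(-13, u(6, 4)) = (16*(28*4))*((-13)² + 7*(-13) + 7*6 - 13*6) = (16*112)*(169 - 91 + 42 - 78) = 1792*42 = 75264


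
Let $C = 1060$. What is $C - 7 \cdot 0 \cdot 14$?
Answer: $1060$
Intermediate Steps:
$C - 7 \cdot 0 \cdot 14 = 1060 - 7 \cdot 0 \cdot 14 = 1060 - 0 \cdot 14 = 1060 - 0 = 1060 + 0 = 1060$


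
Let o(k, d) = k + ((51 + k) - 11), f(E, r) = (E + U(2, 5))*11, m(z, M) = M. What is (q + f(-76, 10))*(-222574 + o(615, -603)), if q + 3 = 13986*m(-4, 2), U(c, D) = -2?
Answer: -5999772744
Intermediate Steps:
f(E, r) = -22 + 11*E (f(E, r) = (E - 2)*11 = (-2 + E)*11 = -22 + 11*E)
q = 27969 (q = -3 + 13986*2 = -3 + 27972 = 27969)
o(k, d) = 40 + 2*k (o(k, d) = k + (40 + k) = 40 + 2*k)
(q + f(-76, 10))*(-222574 + o(615, -603)) = (27969 + (-22 + 11*(-76)))*(-222574 + (40 + 2*615)) = (27969 + (-22 - 836))*(-222574 + (40 + 1230)) = (27969 - 858)*(-222574 + 1270) = 27111*(-221304) = -5999772744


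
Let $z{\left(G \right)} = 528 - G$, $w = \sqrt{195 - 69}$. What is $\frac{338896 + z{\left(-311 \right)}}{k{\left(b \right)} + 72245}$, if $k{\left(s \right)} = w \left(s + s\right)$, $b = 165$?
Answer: $\frac{981766203}{208224745} - \frac{13453506 \sqrt{14}}{208224745} \approx 4.4732$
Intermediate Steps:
$w = 3 \sqrt{14}$ ($w = \sqrt{126} = 3 \sqrt{14} \approx 11.225$)
$k{\left(s \right)} = 6 s \sqrt{14}$ ($k{\left(s \right)} = 3 \sqrt{14} \left(s + s\right) = 3 \sqrt{14} \cdot 2 s = 6 s \sqrt{14}$)
$\frac{338896 + z{\left(-311 \right)}}{k{\left(b \right)} + 72245} = \frac{338896 + \left(528 - -311\right)}{6 \cdot 165 \sqrt{14} + 72245} = \frac{338896 + \left(528 + 311\right)}{990 \sqrt{14} + 72245} = \frac{338896 + 839}{72245 + 990 \sqrt{14}} = \frac{339735}{72245 + 990 \sqrt{14}}$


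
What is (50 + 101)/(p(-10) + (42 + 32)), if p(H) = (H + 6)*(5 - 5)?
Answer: 151/74 ≈ 2.0405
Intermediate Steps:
p(H) = 0 (p(H) = (6 + H)*0 = 0)
(50 + 101)/(p(-10) + (42 + 32)) = (50 + 101)/(0 + (42 + 32)) = 151/(0 + 74) = 151/74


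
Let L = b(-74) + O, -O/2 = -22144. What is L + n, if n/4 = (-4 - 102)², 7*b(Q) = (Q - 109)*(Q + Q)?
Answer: 651708/7 ≈ 93101.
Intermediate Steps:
b(Q) = 2*Q*(-109 + Q)/7 (b(Q) = ((Q - 109)*(Q + Q))/7 = ((-109 + Q)*(2*Q))/7 = (2*Q*(-109 + Q))/7 = 2*Q*(-109 + Q)/7)
O = 44288 (O = -2*(-22144) = 44288)
L = 337100/7 (L = (2/7)*(-74)*(-109 - 74) + 44288 = (2/7)*(-74)*(-183) + 44288 = 27084/7 + 44288 = 337100/7 ≈ 48157.)
n = 44944 (n = 4*(-4 - 102)² = 4*(-106)² = 4*11236 = 44944)
L + n = 337100/7 + 44944 = 651708/7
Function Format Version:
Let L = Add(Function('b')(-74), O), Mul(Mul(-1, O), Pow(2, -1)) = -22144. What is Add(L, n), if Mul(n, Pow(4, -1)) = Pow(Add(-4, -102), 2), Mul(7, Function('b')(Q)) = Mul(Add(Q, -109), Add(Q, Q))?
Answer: Rational(651708, 7) ≈ 93101.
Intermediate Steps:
Function('b')(Q) = Mul(Rational(2, 7), Q, Add(-109, Q)) (Function('b')(Q) = Mul(Rational(1, 7), Mul(Add(Q, -109), Add(Q, Q))) = Mul(Rational(1, 7), Mul(Add(-109, Q), Mul(2, Q))) = Mul(Rational(1, 7), Mul(2, Q, Add(-109, Q))) = Mul(Rational(2, 7), Q, Add(-109, Q)))
O = 44288 (O = Mul(-2, -22144) = 44288)
L = Rational(337100, 7) (L = Add(Mul(Rational(2, 7), -74, Add(-109, -74)), 44288) = Add(Mul(Rational(2, 7), -74, -183), 44288) = Add(Rational(27084, 7), 44288) = Rational(337100, 7) ≈ 48157.)
n = 44944 (n = Mul(4, Pow(Add(-4, -102), 2)) = Mul(4, Pow(-106, 2)) = Mul(4, 11236) = 44944)
Add(L, n) = Add(Rational(337100, 7), 44944) = Rational(651708, 7)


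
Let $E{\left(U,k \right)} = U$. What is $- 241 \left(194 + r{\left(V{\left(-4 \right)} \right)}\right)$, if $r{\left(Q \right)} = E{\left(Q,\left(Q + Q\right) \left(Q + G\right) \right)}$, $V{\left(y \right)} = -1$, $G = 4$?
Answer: $-46513$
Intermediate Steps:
$r{\left(Q \right)} = Q$
$- 241 \left(194 + r{\left(V{\left(-4 \right)} \right)}\right) = - 241 \left(194 - 1\right) = \left(-241\right) 193 = -46513$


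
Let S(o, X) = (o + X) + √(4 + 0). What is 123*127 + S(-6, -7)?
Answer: 15610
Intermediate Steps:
S(o, X) = 2 + X + o (S(o, X) = (X + o) + √4 = (X + o) + 2 = 2 + X + o)
123*127 + S(-6, -7) = 123*127 + (2 - 7 - 6) = 15621 - 11 = 15610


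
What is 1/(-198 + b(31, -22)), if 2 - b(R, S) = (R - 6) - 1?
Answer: -1/220 ≈ -0.0045455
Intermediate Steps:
b(R, S) = 9 - R (b(R, S) = 2 - ((R - 6) - 1) = 2 - ((-6 + R) - 1) = 2 - (-7 + R) = 2 + (7 - R) = 9 - R)
1/(-198 + b(31, -22)) = 1/(-198 + (9 - 1*31)) = 1/(-198 + (9 - 31)) = 1/(-198 - 22) = 1/(-220) = -1/220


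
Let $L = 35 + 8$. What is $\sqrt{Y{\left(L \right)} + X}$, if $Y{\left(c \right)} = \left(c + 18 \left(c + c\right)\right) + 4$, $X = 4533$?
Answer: $4 \sqrt{383} \approx 78.281$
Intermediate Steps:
$L = 43$
$Y{\left(c \right)} = 4 + 37 c$ ($Y{\left(c \right)} = \left(c + 18 \cdot 2 c\right) + 4 = \left(c + 36 c\right) + 4 = 37 c + 4 = 4 + 37 c$)
$\sqrt{Y{\left(L \right)} + X} = \sqrt{\left(4 + 37 \cdot 43\right) + 4533} = \sqrt{\left(4 + 1591\right) + 4533} = \sqrt{1595 + 4533} = \sqrt{6128} = 4 \sqrt{383}$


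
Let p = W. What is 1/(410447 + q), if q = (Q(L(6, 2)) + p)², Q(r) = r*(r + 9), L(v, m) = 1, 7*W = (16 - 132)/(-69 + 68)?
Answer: 49/20146499 ≈ 2.4322e-6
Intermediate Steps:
W = 116/7 (W = ((16 - 132)/(-69 + 68))/7 = (-116/(-1))/7 = (-116*(-1))/7 = (⅐)*116 = 116/7 ≈ 16.571)
p = 116/7 ≈ 16.571
Q(r) = r*(9 + r)
q = 34596/49 (q = (1*(9 + 1) + 116/7)² = (1*10 + 116/7)² = (10 + 116/7)² = (186/7)² = 34596/49 ≈ 706.04)
1/(410447 + q) = 1/(410447 + 34596/49) = 1/(20146499/49) = 49/20146499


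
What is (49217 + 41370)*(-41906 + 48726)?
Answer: 617803340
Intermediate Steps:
(49217 + 41370)*(-41906 + 48726) = 90587*6820 = 617803340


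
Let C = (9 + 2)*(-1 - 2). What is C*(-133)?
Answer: 4389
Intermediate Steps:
C = -33 (C = 11*(-3) = -33)
C*(-133) = -33*(-133) = 4389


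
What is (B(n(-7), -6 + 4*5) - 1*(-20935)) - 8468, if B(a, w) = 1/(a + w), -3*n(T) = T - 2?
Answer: 211940/17 ≈ 12467.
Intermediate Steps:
n(T) = ⅔ - T/3 (n(T) = -(T - 2)/3 = -(-2 + T)/3 = ⅔ - T/3)
(B(n(-7), -6 + 4*5) - 1*(-20935)) - 8468 = (1/((⅔ - ⅓*(-7)) + (-6 + 4*5)) - 1*(-20935)) - 8468 = (1/((⅔ + 7/3) + (-6 + 20)) + 20935) - 8468 = (1/(3 + 14) + 20935) - 8468 = (1/17 + 20935) - 8468 = 355896/17 - 8468 = 211940/17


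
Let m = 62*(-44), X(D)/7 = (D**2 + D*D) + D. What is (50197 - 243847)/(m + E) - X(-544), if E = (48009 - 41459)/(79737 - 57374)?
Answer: -42081923594399/10166619 ≈ -4.1392e+6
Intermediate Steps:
E = 6550/22363 ≈ 0.29289
X(D) = 7*D + 14*D**2 (X(D) = 7*((D**2 + D*D) + D) = 7*((D**2 + D**2) + D) = 7*(2*D**2 + D) = 7*(D + 2*D**2) = 7*D + 14*D**2)
m = -2728
(50197 - 243847)/(m + E) - X(-544) = (50197 - 243847)/(-2728 + 6550/22363) - 7*(-544)*(1 + 2*(-544)) = -193650/(-60999714/22363) - 7*(-544)*(1 - 1088) = -193650*(-22363/60999714) - 7*(-544)*(-1087) = 721765825/10166619 - 1*4139296 = 721765825/10166619 - 4139296 = -42081923594399/10166619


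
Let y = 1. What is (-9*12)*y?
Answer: -108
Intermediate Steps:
(-9*12)*y = -9*12*1 = -108*1 = -108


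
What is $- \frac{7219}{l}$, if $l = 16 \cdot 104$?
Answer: $- \frac{7219}{1664} \approx -4.3383$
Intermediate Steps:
$l = 1664$
$- \frac{7219}{l} = - \frac{7219}{1664}$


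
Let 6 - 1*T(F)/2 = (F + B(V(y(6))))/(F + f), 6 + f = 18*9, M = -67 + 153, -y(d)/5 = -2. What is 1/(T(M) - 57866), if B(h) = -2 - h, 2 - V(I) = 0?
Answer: -121/7000416 ≈ -1.7285e-5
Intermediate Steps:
y(d) = 10 (y(d) = -5*(-2) = 10)
V(I) = 2 (V(I) = 2 - 1*0 = 2 + 0 = 2)
M = 86
f = 156 (f = -6 + 18*9 = -6 + 162 = 156)
T(F) = 12 - 2*(-4 + F)/(156 + F) (T(F) = 12 - 2*(F + (-2 - 1*2))/(F + 156) = 12 - 2*(F + (-2 - 2))/(156 + F) = 12 - 2*(F - 4)/(156 + F) = 12 - 2*(-4 + F)/(156 + F))
1/(T(M) - 57866) = 1/(10*(188 + 86)/(156 + 86) - 57866) = 1/(10*274/242 - 57866) = 1/(10*(1/242)*274 - 57866) = 1/(1370/121 - 57866) = 1/(-7000416/121) = -121/7000416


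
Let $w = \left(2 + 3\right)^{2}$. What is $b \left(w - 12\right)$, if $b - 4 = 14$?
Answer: $234$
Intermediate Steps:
$b = 18$ ($b = 4 + 14 = 18$)
$w = 25$ ($w = 5^{2} = 25$)
$b \left(w - 12\right) = 18 \left(25 - 12\right) = 18 \cdot 13 = 234$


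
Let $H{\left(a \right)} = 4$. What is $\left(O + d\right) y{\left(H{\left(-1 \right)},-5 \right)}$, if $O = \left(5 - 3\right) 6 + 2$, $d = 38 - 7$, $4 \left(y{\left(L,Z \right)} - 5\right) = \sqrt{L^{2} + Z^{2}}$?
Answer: $225 + \frac{45 \sqrt{41}}{4} \approx 297.04$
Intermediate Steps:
$y{\left(L,Z \right)} = 5 + \frac{\sqrt{L^{2} + Z^{2}}}{4}$
$d = 31$
$O = 14$ ($O = 2 \cdot 6 + 2 = 12 + 2 = 14$)
$\left(O + d\right) y{\left(H{\left(-1 \right)},-5 \right)} = \left(14 + 31\right) \left(5 + \frac{\sqrt{4^{2} + \left(-5\right)^{2}}}{4}\right) = 45 \left(5 + \frac{\sqrt{16 + 25}}{4}\right) = 45 \left(5 + \frac{\sqrt{41}}{4}\right) = 225 + \frac{45 \sqrt{41}}{4}$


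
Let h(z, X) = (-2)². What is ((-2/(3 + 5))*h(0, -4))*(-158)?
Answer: 158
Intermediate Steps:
h(z, X) = 4
((-2/(3 + 5))*h(0, -4))*(-158) = (-2/(3 + 5)*4)*(-158) = (-2/8*4)*(-158) = (-2*⅛*4)*(-158) = -¼*4*(-158) = -1*(-158) = 158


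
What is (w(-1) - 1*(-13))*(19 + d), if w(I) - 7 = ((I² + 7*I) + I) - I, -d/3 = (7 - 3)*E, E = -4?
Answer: 938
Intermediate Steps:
d = 48 (d = -3*(7 - 3)*(-4) = -12*(-4) = -3*(-16) = 48)
w(I) = 7 + I² + 7*I (w(I) = 7 + (((I² + 7*I) + I) - I) = 7 + ((I² + 8*I) - I) = 7 + (I² + 7*I) = 7 + I² + 7*I)
(w(-1) - 1*(-13))*(19 + d) = ((7 + (-1)² + 7*(-1)) - 1*(-13))*(19 + 48) = ((7 + 1 - 7) + 13)*67 = (1 + 13)*67 = 14*67 = 938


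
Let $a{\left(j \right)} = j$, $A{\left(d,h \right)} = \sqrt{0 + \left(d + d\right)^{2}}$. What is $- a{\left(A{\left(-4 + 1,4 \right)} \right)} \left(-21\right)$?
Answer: $126$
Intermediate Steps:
$A{\left(d,h \right)} = 2 \sqrt{d^{2}}$ ($A{\left(d,h \right)} = \sqrt{0 + \left(2 d\right)^{2}} = \sqrt{0 + 4 d^{2}} = \sqrt{4 d^{2}} = 2 \sqrt{d^{2}}$)
$- a{\left(A{\left(-4 + 1,4 \right)} \right)} \left(-21\right) = - 2 \sqrt{\left(-4 + 1\right)^{2}} \left(-21\right) = - 2 \sqrt{\left(-3\right)^{2}} \left(-21\right) = - 2 \sqrt{9} \left(-21\right) = - 2 \cdot 3 \left(-21\right) = \left(-1\right) 6 \left(-21\right) = \left(-6\right) \left(-21\right) = 126$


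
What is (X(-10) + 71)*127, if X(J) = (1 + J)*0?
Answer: 9017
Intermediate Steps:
X(J) = 0
(X(-10) + 71)*127 = (0 + 71)*127 = 71*127 = 9017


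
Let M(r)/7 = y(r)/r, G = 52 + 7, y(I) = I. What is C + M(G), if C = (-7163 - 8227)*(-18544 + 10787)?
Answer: 119380237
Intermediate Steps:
G = 59
M(r) = 7 (M(r) = 7*(r/r) = 7*1 = 7)
C = 119380230 (C = -15390*(-7757) = 119380230)
C + M(G) = 119380230 + 7 = 119380237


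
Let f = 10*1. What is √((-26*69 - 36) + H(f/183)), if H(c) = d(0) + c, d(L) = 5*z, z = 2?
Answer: 5*I*√2437926/183 ≈ 42.661*I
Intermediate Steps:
d(L) = 10 (d(L) = 5*2 = 10)
f = 10
H(c) = 10 + c
√((-26*69 - 36) + H(f/183)) = √((-26*69 - 36) + (10 + 10/183)) = √((-1794 - 36) + (10 + 10*(1/183))) = √(-1830 + (10 + 10/183)) = √(-1830 + 1840/183) = √(-333050/183) = 5*I*√2437926/183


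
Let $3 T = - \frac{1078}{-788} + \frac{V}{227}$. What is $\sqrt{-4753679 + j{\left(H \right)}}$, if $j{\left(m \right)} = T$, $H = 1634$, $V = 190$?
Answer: $\frac{i \sqrt{342228719465141802}}{268314} \approx 2180.3 i$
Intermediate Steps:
$T = \frac{197213}{268314}$ ($T = \frac{- \frac{1078}{-788} + \frac{190}{227}}{3} = \frac{\left(-1078\right) \left(- \frac{1}{788}\right) + 190 \cdot \frac{1}{227}}{3} = \frac{\frac{539}{394} + \frac{190}{227}}{3} = \frac{1}{3} \cdot \frac{197213}{89438} = \frac{197213}{268314} \approx 0.73501$)
$j{\left(m \right)} = \frac{197213}{268314}$
$\sqrt{-4753679 + j{\left(H \right)}} = \sqrt{-4753679 + \frac{197213}{268314}} = \sqrt{- \frac{1275478429993}{268314}} = \frac{i \sqrt{342228719465141802}}{268314}$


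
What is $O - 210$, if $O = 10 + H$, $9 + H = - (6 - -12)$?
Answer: $-227$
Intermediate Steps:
$H = -27$ ($H = -9 - \left(6 - -12\right) = -9 - \left(6 + 12\right) = -9 - 18 = -27$)
$O = -17$ ($O = 10 - 27 = -17$)
$O - 210 = -17 - 210 = -227$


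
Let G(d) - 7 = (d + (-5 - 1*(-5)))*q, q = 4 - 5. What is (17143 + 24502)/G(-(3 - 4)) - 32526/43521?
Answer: 604078963/87042 ≈ 6940.1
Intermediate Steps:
q = -1
G(d) = 7 - d (G(d) = 7 + (d + (-5 - 1*(-5)))*(-1) = 7 + (d + (-5 + 5))*(-1) = 7 + (d + 0)*(-1) = 7 + d*(-1) = 7 - d)
(17143 + 24502)/G(-(3 - 4)) - 32526/43521 = (17143 + 24502)/(7 - (-1)*(3 - 4)) - 32526/43521 = 41645/(7 - (-1)*(-1)) - 32526*1/43521 = 41645/(7 - 1*1) - 10842/14507 = 41645/(7 - 1) - 10842/14507 = 41645/6 - 10842/14507 = 604078963/87042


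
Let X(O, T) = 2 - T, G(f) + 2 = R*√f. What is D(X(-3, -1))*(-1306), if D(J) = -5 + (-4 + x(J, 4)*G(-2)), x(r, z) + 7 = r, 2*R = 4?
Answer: 1306 + 10448*I*√2 ≈ 1306.0 + 14776.0*I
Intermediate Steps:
R = 2 (R = (½)*4 = 2)
x(r, z) = -7 + r
G(f) = -2 + 2*√f
D(J) = -9 + (-7 + J)*(-2 + 2*I*√2) (D(J) = -5 + (-4 + (-7 + J)*(-2 + 2*√(-2))) = -5 + (-4 + (-7 + J)*(-2 + 2*(I*√2))) = -5 + (-4 + (-7 + J)*(-2 + 2*I*√2)) = -9 + (-7 + J)*(-2 + 2*I*√2))
D(X(-3, -1))*(-1306) = (-9 - 2*(1 - I*√2)*(-7 + (2 - 1*(-1))))*(-1306) = (-9 - 2*(1 - I*√2)*(-7 + (2 + 1)))*(-1306) = (-9 - 2*(1 - I*√2)*(-7 + 3))*(-1306) = (-9 - 2*(1 - I*√2)*(-4))*(-1306) = (-9 + (8 - 8*I*√2))*(-1306) = (-1 - 8*I*√2)*(-1306) = 1306 + 10448*I*√2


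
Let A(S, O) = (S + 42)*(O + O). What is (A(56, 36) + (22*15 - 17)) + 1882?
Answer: 9251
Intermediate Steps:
A(S, O) = 2*O*(42 + S) (A(S, O) = (42 + S)*(2*O) = 2*O*(42 + S))
(A(56, 36) + (22*15 - 17)) + 1882 = (2*36*(42 + 56) + (22*15 - 17)) + 1882 = (2*36*98 + (330 - 17)) + 1882 = (7056 + 313) + 1882 = 7369 + 1882 = 9251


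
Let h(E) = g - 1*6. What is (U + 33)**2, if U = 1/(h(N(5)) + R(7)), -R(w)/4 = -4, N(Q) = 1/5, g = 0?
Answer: 109561/100 ≈ 1095.6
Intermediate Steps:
N(Q) = 1/5
R(w) = 16 (R(w) = -4*(-4) = 16)
h(E) = -6 (h(E) = 0 - 1*6 = 0 - 6 = -6)
U = 1/10 (U = 1/(-6 + 16) = 1/10 ≈ 0.10000)
(U + 33)**2 = (1/10 + 33)**2 = (331/10)**2 = 109561/100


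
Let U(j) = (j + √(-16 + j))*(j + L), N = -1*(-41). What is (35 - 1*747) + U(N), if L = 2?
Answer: 1266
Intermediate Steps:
N = 41
U(j) = (2 + j)*(j + √(-16 + j)) (U(j) = (j + √(-16 + j))*(j + 2) = (j + √(-16 + j))*(2 + j) = (2 + j)*(j + √(-16 + j)))
(35 - 1*747) + U(N) = (35 - 1*747) + (41² + 2*41 + 2*√(-16 + 41) + 41*√(-16 + 41)) = (35 - 747) + (1681 + 82 + 2*√25 + 41*√25) = -712 + (1681 + 82 + 2*5 + 41*5) = -712 + (1681 + 82 + 10 + 205) = -712 + 1978 = 1266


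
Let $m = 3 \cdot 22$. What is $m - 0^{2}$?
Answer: $66$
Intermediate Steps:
$m = 66$
$m - 0^{2} = 66 - 0^{2} = 66 - 0 = 66 + 0 = 66$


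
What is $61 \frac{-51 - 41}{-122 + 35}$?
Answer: $\frac{5612}{87} \approx 64.506$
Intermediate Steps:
$61 \frac{-51 - 41}{-122 + 35} = 61 \left(- \frac{92}{-87}\right) = 61 \left(\left(-92\right) \left(- \frac{1}{87}\right)\right) = 61 \cdot \frac{92}{87} = \frac{5612}{87}$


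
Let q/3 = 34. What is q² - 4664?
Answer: 5740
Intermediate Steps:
q = 102 (q = 3*34 = 102)
q² - 4664 = 102² - 4664 = 10404 - 4664 = 5740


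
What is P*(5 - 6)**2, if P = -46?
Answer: -46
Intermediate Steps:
P*(5 - 6)**2 = -46*(5 - 6)**2 = -46*(-1)**2 = -46*1 = -46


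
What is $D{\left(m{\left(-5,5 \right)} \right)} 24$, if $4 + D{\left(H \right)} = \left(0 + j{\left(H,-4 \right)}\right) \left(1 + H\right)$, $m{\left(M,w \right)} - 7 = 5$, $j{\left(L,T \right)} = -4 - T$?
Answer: $-96$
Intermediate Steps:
$m{\left(M,w \right)} = 12$ ($m{\left(M,w \right)} = 7 + 5 = 12$)
$D{\left(H \right)} = -4$ ($D{\left(H \right)} = -4 + \left(0 - 0\right) \left(1 + H\right) = -4 + \left(0 + \left(-4 + 4\right)\right) \left(1 + H\right) = -4 + \left(0 + 0\right) \left(1 + H\right) = -4 + 0 \left(1 + H\right) = -4 + 0 = -4$)
$D{\left(m{\left(-5,5 \right)} \right)} 24 = \left(-4\right) 24 = -96$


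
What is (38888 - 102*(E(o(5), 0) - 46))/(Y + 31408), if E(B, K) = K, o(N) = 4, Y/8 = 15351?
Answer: 10895/38554 ≈ 0.28259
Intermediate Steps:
Y = 122808 (Y = 8*15351 = 122808)
(38888 - 102*(E(o(5), 0) - 46))/(Y + 31408) = (38888 - 102*(0 - 46))/(122808 + 31408) = (38888 - 102*(-46))/154216 = (38888 + 4692)*(1/154216) = 43580*(1/154216) = 10895/38554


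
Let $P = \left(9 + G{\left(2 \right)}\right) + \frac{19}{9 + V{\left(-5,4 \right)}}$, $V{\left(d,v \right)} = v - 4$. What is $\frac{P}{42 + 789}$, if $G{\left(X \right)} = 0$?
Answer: $\frac{100}{7479} \approx 0.013371$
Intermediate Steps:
$V{\left(d,v \right)} = -4 + v$
$P = \frac{100}{9}$ ($P = \left(9 + 0\right) + \frac{19}{9 + \left(-4 + 4\right)} = 9 + \frac{19}{9 + 0} = 9 + \frac{19}{9} = \frac{100}{9} \approx 11.111$)
$\frac{P}{42 + 789} = \frac{100}{9 \left(42 + 789\right)} = \frac{100}{9 \cdot 831} = \frac{100}{9} \cdot \frac{1}{831} = \frac{100}{7479}$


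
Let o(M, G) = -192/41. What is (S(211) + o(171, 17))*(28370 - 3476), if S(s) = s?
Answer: 210578346/41 ≈ 5.1361e+6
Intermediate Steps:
o(M, G) = -192/41 (o(M, G) = -192*1/41 = -192/41)
(S(211) + o(171, 17))*(28370 - 3476) = (211 - 192/41)*(28370 - 3476) = (8459/41)*24894 = 210578346/41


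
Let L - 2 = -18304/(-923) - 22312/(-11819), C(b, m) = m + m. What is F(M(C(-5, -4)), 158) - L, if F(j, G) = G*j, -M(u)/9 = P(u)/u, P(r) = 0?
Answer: -19903602/839149 ≈ -23.719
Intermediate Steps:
C(b, m) = 2*m
M(u) = 0 (M(u) = -0/u = -9*0 = 0)
L = 19903602/839149 (L = 2 + (-18304/(-923) - 22312/(-11819)) = 2 + (-18304*(-1/923) - 22312*(-1/11819)) = 2 + (1408/71 + 22312/11819) = 2 + 18225304/839149 = 19903602/839149 ≈ 23.719)
F(M(C(-5, -4)), 158) - L = 158*0 - 1*19903602/839149 = 0 - 19903602/839149 = -19903602/839149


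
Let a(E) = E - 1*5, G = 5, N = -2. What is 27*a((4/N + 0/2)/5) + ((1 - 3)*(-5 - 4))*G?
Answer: -279/5 ≈ -55.800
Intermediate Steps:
a(E) = -5 + E (a(E) = E - 5 = -5 + E)
27*a((4/N + 0/2)/5) + ((1 - 3)*(-5 - 4))*G = 27*(-5 + (4/(-2) + 0/2)/5) + ((1 - 3)*(-5 - 4))*5 = 27*(-5 + (4*(-½) + 0*(½))*(⅕)) - 2*(-9)*5 = 27*(-5 + (-2 + 0)*(⅕)) + 18*5 = 27*(-5 - 2*⅕) + 90 = 27*(-5 - ⅖) + 90 = 27*(-27/5) + 90 = -729/5 + 90 = -279/5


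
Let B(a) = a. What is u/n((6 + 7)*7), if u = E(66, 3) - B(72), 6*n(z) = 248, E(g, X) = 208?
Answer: 102/31 ≈ 3.2903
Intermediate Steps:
n(z) = 124/3 (n(z) = (⅙)*248 = 124/3)
u = 136 (u = 208 - 1*72 = 208 - 72 = 136)
u/n((6 + 7)*7) = 136/(124/3) = 136*(3/124) = 102/31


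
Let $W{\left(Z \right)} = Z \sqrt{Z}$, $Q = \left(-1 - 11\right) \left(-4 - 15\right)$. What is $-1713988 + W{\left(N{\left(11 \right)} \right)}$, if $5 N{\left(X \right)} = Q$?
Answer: $-1713988 + \frac{456 \sqrt{285}}{25} \approx -1.7137 \cdot 10^{6}$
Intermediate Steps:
$Q = 228$ ($Q = \left(-12\right) \left(-19\right) = 228$)
$N{\left(X \right)} = \frac{228}{5}$ ($N{\left(X \right)} = \frac{1}{5} \cdot 228 = \frac{228}{5}$)
$W{\left(Z \right)} = Z^{\frac{3}{2}}$
$-1713988 + W{\left(N{\left(11 \right)} \right)} = -1713988 + \left(\frac{228}{5}\right)^{\frac{3}{2}} = -1713988 + \frac{456 \sqrt{285}}{25}$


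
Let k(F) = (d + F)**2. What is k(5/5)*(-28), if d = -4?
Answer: -252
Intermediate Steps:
k(F) = (-4 + F)**2
k(5/5)*(-28) = (-4 + 5/5)**2*(-28) = (-4 + 5*(1/5))**2*(-28) = (-4 + 1)**2*(-28) = (-3)**2*(-28) = 9*(-28) = -252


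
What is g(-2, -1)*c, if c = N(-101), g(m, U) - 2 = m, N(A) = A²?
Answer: 0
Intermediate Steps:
g(m, U) = 2 + m
c = 10201 (c = (-101)² = 10201)
g(-2, -1)*c = (2 - 2)*10201 = 0*10201 = 0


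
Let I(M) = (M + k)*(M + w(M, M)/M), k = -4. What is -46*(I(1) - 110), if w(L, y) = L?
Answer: 5336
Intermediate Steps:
I(M) = (1 + M)*(-4 + M) (I(M) = (M - 4)*(M + M/M) = (-4 + M)*(M + 1) = (-4 + M)*(1 + M) = (1 + M)*(-4 + M))
-46*(I(1) - 110) = -46*((-4 + 1² - 3*1) - 110) = -46*((-4 + 1 - 3) - 110) = -46*(-6 - 110) = -46*(-116) = 5336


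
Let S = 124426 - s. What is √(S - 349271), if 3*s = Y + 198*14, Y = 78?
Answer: I*√225795 ≈ 475.18*I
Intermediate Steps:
s = 950 (s = (78 + 198*14)/3 = (78 + 2772)/3 = (⅓)*2850 = 950)
S = 123476 (S = 124426 - 1*950 = 124426 - 950 = 123476)
√(S - 349271) = √(123476 - 349271) = √(-225795) = I*√225795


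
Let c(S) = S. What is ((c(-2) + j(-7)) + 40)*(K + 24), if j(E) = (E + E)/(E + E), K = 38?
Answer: 2418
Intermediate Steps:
j(E) = 1 (j(E) = (2*E)/((2*E)) = (2*E)*(1/(2*E)) = 1)
((c(-2) + j(-7)) + 40)*(K + 24) = ((-2 + 1) + 40)*(38 + 24) = (-1 + 40)*62 = 39*62 = 2418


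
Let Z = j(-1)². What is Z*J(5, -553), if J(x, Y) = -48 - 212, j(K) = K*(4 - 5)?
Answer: -260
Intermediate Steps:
j(K) = -K (j(K) = K*(-1) = -K)
J(x, Y) = -260
Z = 1 (Z = (-1*(-1))² = 1² = 1)
Z*J(5, -553) = 1*(-260) = -260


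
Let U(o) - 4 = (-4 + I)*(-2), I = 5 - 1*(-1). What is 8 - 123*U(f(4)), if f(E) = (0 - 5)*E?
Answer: 8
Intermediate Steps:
f(E) = -5*E
I = 6 (I = 5 + 1 = 6)
U(o) = 0 (U(o) = 4 + (-4 + 6)*(-2) = 4 + 2*(-2) = 4 - 4 = 0)
8 - 123*U(f(4)) = 8 - 123*0 = 8 + 0 = 8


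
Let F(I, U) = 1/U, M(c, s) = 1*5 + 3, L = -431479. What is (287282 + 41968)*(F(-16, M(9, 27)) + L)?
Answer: -568257678375/4 ≈ -1.4206e+11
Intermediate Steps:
M(c, s) = 8 (M(c, s) = 5 + 3 = 8)
(287282 + 41968)*(F(-16, M(9, 27)) + L) = (287282 + 41968)*(1/8 - 431479) = 329250*(1/8 - 431479) = 329250*(-3451831/8) = -568257678375/4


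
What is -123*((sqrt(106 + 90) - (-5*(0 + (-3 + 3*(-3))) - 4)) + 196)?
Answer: -18942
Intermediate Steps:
-123*((sqrt(106 + 90) - (-5*(0 + (-3 + 3*(-3))) - 4)) + 196) = -123*((sqrt(196) - (-5*(0 + (-3 - 9)) - 4)) + 196) = -123*((14 - (-5*(0 - 12) - 4)) + 196) = -123*((14 - (-5*(-12) - 4)) + 196) = -123*((14 - (60 - 4)) + 196) = -123*((14 - 56) + 196) = -123*(-42 + 196) = -123*154 = -18942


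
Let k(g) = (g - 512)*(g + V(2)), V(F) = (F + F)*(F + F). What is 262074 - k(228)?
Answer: 331370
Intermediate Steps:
V(F) = 4*F² (V(F) = (2*F)*(2*F) = 4*F²)
k(g) = (-512 + g)*(16 + g) (k(g) = (g - 512)*(g + 4*2²) = (-512 + g)*(g + 4*4) = (-512 + g)*(g + 16) = (-512 + g)*(16 + g))
262074 - k(228) = 262074 - (-8192 + 228² - 496*228) = 262074 - (-8192 + 51984 - 113088) = 262074 - 1*(-69296) = 262074 + 69296 = 331370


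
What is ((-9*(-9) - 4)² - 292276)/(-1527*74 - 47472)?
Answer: 95449/53490 ≈ 1.7844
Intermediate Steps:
((-9*(-9) - 4)² - 292276)/(-1527*74 - 47472) = ((81 - 4)² - 292276)/(-112998 - 47472) = (77² - 292276)/(-160470) = (5929 - 292276)*(-1/160470) = -286347*(-1/160470) = 95449/53490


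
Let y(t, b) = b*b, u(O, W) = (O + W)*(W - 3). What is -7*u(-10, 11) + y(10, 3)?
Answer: -47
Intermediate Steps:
u(O, W) = (-3 + W)*(O + W) (u(O, W) = (O + W)*(-3 + W) = (-3 + W)*(O + W))
y(t, b) = b²
-7*u(-10, 11) + y(10, 3) = -7*(11² - 3*(-10) - 3*11 - 10*11) + 3² = -7*(121 + 30 - 33 - 110) + 9 = -7*8 + 9 = -56 + 9 = -47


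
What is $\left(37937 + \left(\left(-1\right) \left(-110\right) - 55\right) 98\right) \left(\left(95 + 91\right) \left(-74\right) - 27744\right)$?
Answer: $-1798417116$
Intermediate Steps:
$\left(37937 + \left(\left(-1\right) \left(-110\right) - 55\right) 98\right) \left(\left(95 + 91\right) \left(-74\right) - 27744\right) = \left(37937 + \left(110 - 55\right) 98\right) \left(186 \left(-74\right) - 27744\right) = \left(37937 + 55 \cdot 98\right) \left(-13764 - 27744\right) = \left(37937 + 5390\right) \left(-41508\right) = 43327 \left(-41508\right) = -1798417116$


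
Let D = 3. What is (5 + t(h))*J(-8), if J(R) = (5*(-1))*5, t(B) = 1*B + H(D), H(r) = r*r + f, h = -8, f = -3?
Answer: -75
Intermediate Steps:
H(r) = -3 + r² (H(r) = r*r - 3 = r² - 3 = -3 + r²)
t(B) = 6 + B (t(B) = 1*B + (-3 + 3²) = B + (-3 + 9) = B + 6 = 6 + B)
J(R) = -25 (J(R) = -5*5 = -25)
(5 + t(h))*J(-8) = (5 + (6 - 8))*(-25) = (5 - 2)*(-25) = 3*(-25) = -75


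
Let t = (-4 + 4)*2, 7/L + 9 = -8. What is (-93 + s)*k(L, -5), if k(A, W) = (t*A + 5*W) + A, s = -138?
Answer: 99792/17 ≈ 5870.1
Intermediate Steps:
L = -7/17 (L = 7/(-9 - 8) = 7/(-17) = 7*(-1/17) = -7/17 ≈ -0.41176)
t = 0 (t = 0*2 = 0)
k(A, W) = A + 5*W (k(A, W) = (0*A + 5*W) + A = (0 + 5*W) + A = 5*W + A = A + 5*W)
(-93 + s)*k(L, -5) = (-93 - 138)*(-7/17 + 5*(-5)) = -231*(-7/17 - 25) = -231*(-432/17) = 99792/17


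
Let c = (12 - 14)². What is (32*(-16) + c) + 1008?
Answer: 500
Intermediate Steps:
c = 4 (c = (-2)² = 4)
(32*(-16) + c) + 1008 = (32*(-16) + 4) + 1008 = (-512 + 4) + 1008 = -508 + 1008 = 500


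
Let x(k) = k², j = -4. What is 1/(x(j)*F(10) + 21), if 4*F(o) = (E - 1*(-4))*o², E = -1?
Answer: 1/1221 ≈ 0.00081900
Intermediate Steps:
F(o) = 3*o²/4 (F(o) = ((-1 - 1*(-4))*o²)/4 = ((-1 + 4)*o²)/4 = (3*o²)/4 = 3*o²/4)
1/(x(j)*F(10) + 21) = 1/((-4)²*((¾)*10²) + 21) = 1/(16*((¾)*100) + 21) = 1/(16*75 + 21) = 1/(1200 + 21) = 1/1221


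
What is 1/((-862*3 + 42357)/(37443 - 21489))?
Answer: 5318/13257 ≈ 0.40115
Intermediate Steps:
1/((-862*3 + 42357)/(37443 - 21489)) = 1/((-2586 + 42357)/15954) = 1/(39771*(1/15954)) = 1/(13257/5318) = 5318/13257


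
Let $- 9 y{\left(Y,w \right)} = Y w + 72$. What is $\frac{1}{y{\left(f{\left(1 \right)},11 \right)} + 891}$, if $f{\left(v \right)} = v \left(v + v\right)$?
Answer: $\frac{9}{7925} \approx 0.0011356$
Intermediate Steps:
$f{\left(v \right)} = 2 v^{2}$ ($f{\left(v \right)} = v 2 v = 2 v^{2}$)
$y{\left(Y,w \right)} = -8 - \frac{Y w}{9}$ ($y{\left(Y,w \right)} = - \frac{Y w + 72}{9} = - \frac{72 + Y w}{9} = -8 - \frac{Y w}{9}$)
$\frac{1}{y{\left(f{\left(1 \right)},11 \right)} + 891} = \frac{1}{\left(-8 - \frac{1}{9} \cdot 2 \cdot 1^{2} \cdot 11\right) + 891} = \frac{1}{\left(-8 - \frac{1}{9} \cdot 2 \cdot 1 \cdot 11\right) + 891} = \frac{1}{\left(-8 - \frac{2}{9} \cdot 11\right) + 891} = \frac{1}{\left(-8 - \frac{22}{9}\right) + 891} = \frac{1}{- \frac{94}{9} + 891} = \frac{1}{\frac{7925}{9}} = \frac{9}{7925}$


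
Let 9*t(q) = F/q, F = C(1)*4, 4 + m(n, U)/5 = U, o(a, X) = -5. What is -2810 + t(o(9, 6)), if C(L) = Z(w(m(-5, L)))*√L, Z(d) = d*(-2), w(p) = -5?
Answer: -25298/9 ≈ -2810.9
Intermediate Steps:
m(n, U) = -20 + 5*U
Z(d) = -2*d
C(L) = 10*√L (C(L) = (-2*(-5))*√L = 10*√L)
F = 40 (F = (10*√1)*4 = (10*1)*4 = 10*4 = 40)
t(q) = 40/(9*q) (t(q) = (40/q)/9 = 40/(9*q))
-2810 + t(o(9, 6)) = -2810 + (40/9)/(-5) = -2810 + (40/9)*(-⅕) = -2810 - 8/9 = -25298/9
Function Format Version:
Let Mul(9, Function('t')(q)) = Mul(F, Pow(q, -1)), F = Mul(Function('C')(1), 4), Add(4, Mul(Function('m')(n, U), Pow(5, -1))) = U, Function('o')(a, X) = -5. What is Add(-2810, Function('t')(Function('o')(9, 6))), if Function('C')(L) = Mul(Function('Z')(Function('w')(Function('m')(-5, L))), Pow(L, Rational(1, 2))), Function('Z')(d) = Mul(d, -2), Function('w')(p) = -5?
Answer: Rational(-25298, 9) ≈ -2810.9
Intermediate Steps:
Function('m')(n, U) = Add(-20, Mul(5, U))
Function('Z')(d) = Mul(-2, d)
Function('C')(L) = Mul(10, Pow(L, Rational(1, 2))) (Function('C')(L) = Mul(Mul(-2, -5), Pow(L, Rational(1, 2))) = Mul(10, Pow(L, Rational(1, 2))))
F = 40 (F = Mul(Mul(10, Pow(1, Rational(1, 2))), 4) = Mul(Mul(10, 1), 4) = Mul(10, 4) = 40)
Function('t')(q) = Mul(Rational(40, 9), Pow(q, -1)) (Function('t')(q) = Mul(Rational(1, 9), Mul(40, Pow(q, -1))) = Mul(Rational(40, 9), Pow(q, -1)))
Add(-2810, Function('t')(Function('o')(9, 6))) = Add(-2810, Mul(Rational(40, 9), Pow(-5, -1))) = Add(-2810, Mul(Rational(40, 9), Rational(-1, 5))) = Add(-2810, Rational(-8, 9)) = Rational(-25298, 9)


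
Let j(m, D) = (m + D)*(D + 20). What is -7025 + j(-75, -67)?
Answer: -351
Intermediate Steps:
j(m, D) = (20 + D)*(D + m) (j(m, D) = (D + m)*(20 + D) = (20 + D)*(D + m))
-7025 + j(-75, -67) = -7025 + ((-67)² + 20*(-67) + 20*(-75) - 67*(-75)) = -7025 + (4489 - 1340 - 1500 + 5025) = -7025 + 6674 = -351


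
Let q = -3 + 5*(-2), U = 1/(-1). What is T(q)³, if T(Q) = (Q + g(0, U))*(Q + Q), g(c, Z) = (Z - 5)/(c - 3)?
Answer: 23393656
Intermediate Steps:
U = -1
g(c, Z) = (-5 + Z)/(-3 + c)
q = -13 (q = -3 - 10 = -13)
T(Q) = 2*Q*(2 + Q) (T(Q) = (Q + (-5 - 1)/(-3 + 0))*(Q + Q) = (Q - 6/(-3))*(2*Q) = (Q - ⅓*(-6))*(2*Q) = (Q + 2)*(2*Q) = (2 + Q)*(2*Q) = 2*Q*(2 + Q))
T(q)³ = (2*(-13)*(2 - 13))³ = (2*(-13)*(-11))³ = 286³ = 23393656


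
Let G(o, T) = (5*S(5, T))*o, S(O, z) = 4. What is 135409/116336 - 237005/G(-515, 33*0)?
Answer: 1448346319/59913040 ≈ 24.174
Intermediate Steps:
G(o, T) = 20*o (G(o, T) = (5*4)*o = 20*o)
135409/116336 - 237005/G(-515, 33*0) = 135409/116336 - 237005/(20*(-515)) = 135409*(1/116336) - 237005/(-10300) = 135409/116336 - 237005*(-1/10300) = 135409/116336 + 47401/2060 = 1448346319/59913040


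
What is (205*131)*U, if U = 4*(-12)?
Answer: -1289040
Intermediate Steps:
U = -48
(205*131)*U = (205*131)*(-48) = 26855*(-48) = -1289040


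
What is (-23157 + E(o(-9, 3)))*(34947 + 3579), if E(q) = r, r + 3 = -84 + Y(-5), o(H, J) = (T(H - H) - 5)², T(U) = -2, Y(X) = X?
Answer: -895690974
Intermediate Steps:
o(H, J) = 49 (o(H, J) = (-2 - 5)² = (-7)² = 49)
r = -92 (r = -3 + (-84 - 5) = -3 - 89 = -92)
E(q) = -92
(-23157 + E(o(-9, 3)))*(34947 + 3579) = (-23157 - 92)*(34947 + 3579) = -23249*38526 = -895690974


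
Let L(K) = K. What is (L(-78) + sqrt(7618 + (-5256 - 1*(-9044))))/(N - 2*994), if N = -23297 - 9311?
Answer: 13/5766 - sqrt(11406)/34596 ≈ -0.00083243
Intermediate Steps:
N = -32608
(L(-78) + sqrt(7618 + (-5256 - 1*(-9044))))/(N - 2*994) = (-78 + sqrt(7618 + (-5256 - 1*(-9044))))/(-32608 - 2*994) = (-78 + sqrt(7618 + (-5256 + 9044)))/(-32608 - 1988) = (-78 + sqrt(7618 + 3788))/(-34596) = (-78 + sqrt(11406))*(-1/34596) = 13/5766 - sqrt(11406)/34596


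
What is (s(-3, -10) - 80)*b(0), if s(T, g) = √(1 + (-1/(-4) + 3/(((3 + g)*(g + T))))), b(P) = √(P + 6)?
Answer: √6*(-14560 + √42497)/182 ≈ -193.18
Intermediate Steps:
b(P) = √(6 + P)
s(T, g) = √(5/4 + 3/((3 + g)*(T + g))) (s(T, g) = √(1 + (-1*(-¼) + 3/(((3 + g)*(T + g))))) = √(1 + (¼ + 3*(1/((3 + g)*(T + g))))) = √(1 + (¼ + 3/((3 + g)*(T + g)))) = √(5/4 + 3/((3 + g)*(T + g))))
(s(-3, -10) - 80)*b(0) = (√(5/4 + 3/((-10)² + 3*(-3) + 3*(-10) - 3*(-10))) - 80)*√(6 + 0) = (√(5/4 + 3/(100 - 9 - 30 + 30)) - 80)*√6 = (√(5/4 + 3/91) - 80)*√6 = (√(467/364) - 80)*√6 = (√42497/182 - 80)*√6 = (-80 + √42497/182)*√6 = √6*(-80 + √42497/182)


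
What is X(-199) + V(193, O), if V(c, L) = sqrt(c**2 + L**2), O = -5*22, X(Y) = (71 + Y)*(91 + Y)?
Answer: 13824 + sqrt(49349) ≈ 14046.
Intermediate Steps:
O = -110
V(c, L) = sqrt(L**2 + c**2)
X(-199) + V(193, O) = (6461 + (-199)**2 + 162*(-199)) + sqrt((-110)**2 + 193**2) = (6461 + 39601 - 32238) + sqrt(12100 + 37249) = 13824 + sqrt(49349)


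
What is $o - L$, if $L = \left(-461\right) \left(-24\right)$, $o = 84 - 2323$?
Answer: $-13303$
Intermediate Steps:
$o = -2239$ ($o = 84 - 2323 = -2239$)
$L = 11064$
$o - L = -2239 - 11064 = -13303$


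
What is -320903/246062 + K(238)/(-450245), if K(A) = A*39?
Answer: -8633465807/6516952070 ≈ -1.3248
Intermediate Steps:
K(A) = 39*A
-320903/246062 + K(238)/(-450245) = -320903/246062 + (39*238)/(-450245) = -320903*1/246062 + 9282*(-1/450245) = -320903/246062 - 546/26485 = -8633465807/6516952070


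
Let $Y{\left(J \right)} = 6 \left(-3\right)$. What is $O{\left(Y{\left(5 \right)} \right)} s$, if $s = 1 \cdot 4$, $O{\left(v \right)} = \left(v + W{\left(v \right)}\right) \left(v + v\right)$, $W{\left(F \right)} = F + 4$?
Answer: $4608$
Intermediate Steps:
$W{\left(F \right)} = 4 + F$
$Y{\left(J \right)} = -18$
$O{\left(v \right)} = 2 v \left(4 + 2 v\right)$ ($O{\left(v \right)} = \left(v + \left(4 + v\right)\right) \left(v + v\right) = \left(4 + 2 v\right) 2 v = 2 v \left(4 + 2 v\right)$)
$s = 4$
$O{\left(Y{\left(5 \right)} \right)} s = 4 \left(-18\right) \left(2 - 18\right) 4 = 4 \left(-18\right) \left(-16\right) 4 = 1152 \cdot 4 = 4608$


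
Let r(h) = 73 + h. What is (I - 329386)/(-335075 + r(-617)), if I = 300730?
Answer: 3184/37291 ≈ 0.085383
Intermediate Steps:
(I - 329386)/(-335075 + r(-617)) = (300730 - 329386)/(-335075 + (73 - 617)) = -28656/(-335075 - 544) = -28656/(-335619) = -28656*(-1/335619) = 3184/37291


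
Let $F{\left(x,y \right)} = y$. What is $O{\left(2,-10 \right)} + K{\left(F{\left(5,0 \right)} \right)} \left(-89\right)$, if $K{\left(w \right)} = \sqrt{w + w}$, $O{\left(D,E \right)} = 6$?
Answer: $6$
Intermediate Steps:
$K{\left(w \right)} = \sqrt{2} \sqrt{w}$ ($K{\left(w \right)} = \sqrt{2 w} = \sqrt{2} \sqrt{w}$)
$O{\left(2,-10 \right)} + K{\left(F{\left(5,0 \right)} \right)} \left(-89\right) = 6 + \sqrt{2} \sqrt{0} \left(-89\right) = 6 + \sqrt{2} \cdot 0 \left(-89\right) = 6 + 0 \left(-89\right) = 6 + 0 = 6$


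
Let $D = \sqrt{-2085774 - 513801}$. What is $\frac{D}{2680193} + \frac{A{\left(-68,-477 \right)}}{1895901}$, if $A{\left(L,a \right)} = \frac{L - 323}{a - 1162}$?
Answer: $\frac{391}{3107381739} + \frac{5 i \sqrt{103983}}{2680193} \approx 1.2583 \cdot 10^{-7} + 0.00060157 i$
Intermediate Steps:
$A{\left(L,a \right)} = \frac{-323 + L}{-1162 + a}$
$D = 5 i \sqrt{103983}$ ($D = \sqrt{-2599575} = 5 i \sqrt{103983} \approx 1612.3 i$)
$\frac{D}{2680193} + \frac{A{\left(-68,-477 \right)}}{1895901} = \frac{5 i \sqrt{103983}}{2680193} + \frac{\frac{1}{-1162 - 477} \left(-323 - 68\right)}{1895901} = 5 i \sqrt{103983} \cdot \frac{1}{2680193} + \frac{1}{-1639} \left(-391\right) \frac{1}{1895901} = \frac{5 i \sqrt{103983}}{2680193} + \left(- \frac{1}{1639}\right) \left(-391\right) \frac{1}{1895901} = \frac{5 i \sqrt{103983}}{2680193} + \frac{391}{1639} \cdot \frac{1}{1895901} = \frac{5 i \sqrt{103983}}{2680193} + \frac{391}{3107381739} = \frac{391}{3107381739} + \frac{5 i \sqrt{103983}}{2680193}$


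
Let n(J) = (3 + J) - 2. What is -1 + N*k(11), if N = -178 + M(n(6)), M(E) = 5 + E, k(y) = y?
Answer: -1827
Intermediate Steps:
n(J) = 1 + J
N = -166 (N = -178 + (5 + (1 + 6)) = -178 + (5 + 7) = -178 + 12 = -166)
-1 + N*k(11) = -1 - 166*11 = -1 - 1826 = -1827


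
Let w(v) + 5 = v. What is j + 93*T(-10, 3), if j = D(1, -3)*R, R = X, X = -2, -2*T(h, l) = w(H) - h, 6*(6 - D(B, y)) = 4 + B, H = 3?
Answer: -1147/3 ≈ -382.33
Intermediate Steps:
w(v) = -5 + v
D(B, y) = 16/3 - B/6 (D(B, y) = 6 - (4 + B)/6 = 6 + (-⅔ - B/6) = 16/3 - B/6)
T(h, l) = 1 + h/2 (T(h, l) = -((-5 + 3) - h)/2 = -(-2 - h)/2 = 1 + h/2)
R = -2
j = -31/3 (j = (16/3 - ⅙*1)*(-2) = (16/3 - ⅙)*(-2) = (31/6)*(-2) = -31/3 ≈ -10.333)
j + 93*T(-10, 3) = -31/3 + 93*(1 + (½)*(-10)) = -31/3 + 93*(1 - 5) = -31/3 + 93*(-4) = -31/3 - 372 = -1147/3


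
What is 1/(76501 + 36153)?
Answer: 1/112654 ≈ 8.8767e-6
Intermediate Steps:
1/(76501 + 36153) = 1/112654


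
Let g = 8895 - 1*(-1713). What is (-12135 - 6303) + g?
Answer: -7830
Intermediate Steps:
g = 10608 (g = 8895 + 1713 = 10608)
(-12135 - 6303) + g = (-12135 - 6303) + 10608 = -18438 + 10608 = -7830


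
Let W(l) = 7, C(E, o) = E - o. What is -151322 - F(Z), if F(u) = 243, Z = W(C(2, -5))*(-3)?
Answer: -151565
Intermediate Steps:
Z = -21 (Z = 7*(-3) = -21)
-151322 - F(Z) = -151322 - 1*243 = -151322 - 243 = -151565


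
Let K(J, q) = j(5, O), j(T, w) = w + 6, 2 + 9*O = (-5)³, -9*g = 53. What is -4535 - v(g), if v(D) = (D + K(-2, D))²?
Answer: -4731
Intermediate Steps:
g = -53/9 (g = -⅑*53 = -53/9 ≈ -5.8889)
O = -127/9 (O = -2/9 + (⅑)*(-5)³ = -2/9 + (⅑)*(-125) = -2/9 - 125/9 = -127/9 ≈ -14.111)
j(T, w) = 6 + w
K(J, q) = -73/9 (K(J, q) = 6 - 127/9 = -73/9)
v(D) = (-73/9 + D)² (v(D) = (D - 73/9)² = (-73/9 + D)²)
-4535 - v(g) = -4535 - (-73 + 9*(-53/9))²/81 = -4535 - (-73 - 53)²/81 = -4535 - (-126)²/81 = -4535 - 15876/81 = -4535 - 1*196 = -4535 - 196 = -4731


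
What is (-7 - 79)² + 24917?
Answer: 32313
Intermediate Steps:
(-7 - 79)² + 24917 = (-86)² + 24917 = 7396 + 24917 = 32313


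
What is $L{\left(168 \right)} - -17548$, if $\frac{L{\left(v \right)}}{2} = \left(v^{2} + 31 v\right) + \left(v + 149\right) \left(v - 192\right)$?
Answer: $69196$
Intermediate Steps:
$L{\left(v \right)} = 2 v^{2} + 62 v + 2 \left(-192 + v\right) \left(149 + v\right)$ ($L{\left(v \right)} = 2 \left(\left(v^{2} + 31 v\right) + \left(v + 149\right) \left(v - 192\right)\right) = 2 \left(\left(v^{2} + 31 v\right) + \left(149 + v\right) \left(-192 + v\right)\right) = 2 \left(\left(v^{2} + 31 v\right) + \left(-192 + v\right) \left(149 + v\right)\right) = 2 \left(v^{2} + 31 v + \left(-192 + v\right) \left(149 + v\right)\right) = 2 v^{2} + 62 v + 2 \left(-192 + v\right) \left(149 + v\right)$)
$L{\left(168 \right)} - -17548 = \left(-57216 - 4032 + 4 \cdot 168^{2}\right) - -17548 = \left(-57216 - 4032 + 4 \cdot 28224\right) + 17548 = \left(-57216 - 4032 + 112896\right) + 17548 = 51648 + 17548 = 69196$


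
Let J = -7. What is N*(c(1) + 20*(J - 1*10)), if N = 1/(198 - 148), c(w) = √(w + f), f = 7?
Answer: -34/5 + √2/25 ≈ -6.7434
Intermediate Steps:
c(w) = √(7 + w) (c(w) = √(w + 7) = √(7 + w))
N = 1/50 ≈ 0.020000
N*(c(1) + 20*(J - 1*10)) = (√(7 + 1) + 20*(-7 - 1*10))/50 = (√8 + 20*(-7 - 10))/50 = (2*√2 + 20*(-17))/50 = (2*√2 - 340)/50 = (-340 + 2*√2)/50 = -34/5 + √2/25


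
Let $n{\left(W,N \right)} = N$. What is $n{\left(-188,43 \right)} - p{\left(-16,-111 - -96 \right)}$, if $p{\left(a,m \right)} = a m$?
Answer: $-197$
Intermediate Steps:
$n{\left(-188,43 \right)} - p{\left(-16,-111 - -96 \right)} = 43 - - 16 \left(-111 - -96\right) = 43 - - 16 \left(-111 + 96\right) = 43 - \left(-16\right) \left(-15\right) = 43 - 240 = -197$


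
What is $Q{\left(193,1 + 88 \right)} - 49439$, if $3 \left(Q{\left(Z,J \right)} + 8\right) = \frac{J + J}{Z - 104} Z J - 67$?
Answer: $-38018$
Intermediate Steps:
$Q{\left(Z,J \right)} = - \frac{91}{3} + \frac{2 Z J^{2}}{3 \left(-104 + Z\right)}$ ($Q{\left(Z,J \right)} = -8 + \frac{\frac{J + J}{Z - 104} Z J - 67}{3} = -8 + \frac{\frac{2 J}{-104 + Z} Z J - 67}{3} = -8 + \frac{\frac{2 J Z}{-104 + Z} J - 67}{3} = -8 + \frac{\frac{2 Z J^{2}}{-104 + Z} - 67}{3} = -8 + \frac{-67 + \frac{2 Z J^{2}}{-104 + Z}}{3} = -8 + \left(- \frac{67}{3} + \frac{2 Z J^{2}}{3 \left(-104 + Z\right)}\right) = - \frac{91}{3} + \frac{2 Z J^{2}}{3 \left(-104 + Z\right)}$)
$Q{\left(193,1 + 88 \right)} - 49439 = \frac{9464 - 17563 + 2 \cdot 193 \left(1 + 88\right)^{2}}{3 \left(-104 + 193\right)} - 49439 = \frac{9464 - 17563 + 2 \cdot 193 \cdot 89^{2}}{3 \cdot 89} - 49439 = \frac{1}{3} \cdot \frac{1}{89} \left(9464 - 17563 + 2 \cdot 193 \cdot 7921\right) - 49439 = \frac{1}{3} \cdot \frac{1}{89} \left(9464 - 17563 + 3057506\right) - 49439 = \frac{1}{3} \cdot \frac{1}{89} \cdot 3049407 - 49439 = 11421 - 49439 = -38018$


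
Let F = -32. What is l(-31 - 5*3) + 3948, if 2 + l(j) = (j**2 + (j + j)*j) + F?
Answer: 10262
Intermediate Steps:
l(j) = -34 + 3*j**2 (l(j) = -2 + ((j**2 + (j + j)*j) - 32) = -2 + ((j**2 + (2*j)*j) - 32) = -2 + ((j**2 + 2*j**2) - 32) = -2 + (3*j**2 - 32) = -2 + (-32 + 3*j**2) = -34 + 3*j**2)
l(-31 - 5*3) + 3948 = (-34 + 3*(-31 - 5*3)**2) + 3948 = (-34 + 3*(-31 - 15)**2) + 3948 = (-34 + 3*(-46)**2) + 3948 = (-34 + 3*2116) + 3948 = (-34 + 6348) + 3948 = 6314 + 3948 = 10262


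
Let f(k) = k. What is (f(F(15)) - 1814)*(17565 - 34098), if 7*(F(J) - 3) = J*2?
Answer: 209092851/7 ≈ 2.9870e+7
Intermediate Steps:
F(J) = 3 + 2*J/7 (F(J) = 3 + (J*2)/7 = 3 + (2*J)/7 = 3 + 2*J/7)
(f(F(15)) - 1814)*(17565 - 34098) = ((3 + (2/7)*15) - 1814)*(17565 - 34098) = ((3 + 30/7) - 1814)*(-16533) = (51/7 - 1814)*(-16533) = -12647/7*(-16533) = 209092851/7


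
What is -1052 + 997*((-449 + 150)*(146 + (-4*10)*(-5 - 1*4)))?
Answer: -150841170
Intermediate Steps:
-1052 + 997*((-449 + 150)*(146 + (-4*10)*(-5 - 1*4))) = -1052 + 997*(-299*(146 - 40*(-5 - 4))) = -1052 + 997*(-299*(146 - 40*(-9))) = -1052 + 997*(-299*(146 + 360)) = -1052 + 997*(-299*506) = -1052 + 997*(-151294) = -1052 - 150840118 = -150841170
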